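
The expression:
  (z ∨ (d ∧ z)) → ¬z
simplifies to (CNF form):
¬z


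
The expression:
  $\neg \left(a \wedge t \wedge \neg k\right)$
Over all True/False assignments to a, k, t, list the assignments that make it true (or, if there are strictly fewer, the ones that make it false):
is false only for:
  a=True, k=False, t=True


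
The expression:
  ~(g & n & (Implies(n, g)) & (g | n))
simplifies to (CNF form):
~g | ~n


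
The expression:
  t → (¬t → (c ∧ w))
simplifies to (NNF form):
True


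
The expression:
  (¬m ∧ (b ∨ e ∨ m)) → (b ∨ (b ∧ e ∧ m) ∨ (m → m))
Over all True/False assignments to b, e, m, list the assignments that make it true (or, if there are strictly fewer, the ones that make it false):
is always true.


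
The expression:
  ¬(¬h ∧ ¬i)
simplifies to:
h ∨ i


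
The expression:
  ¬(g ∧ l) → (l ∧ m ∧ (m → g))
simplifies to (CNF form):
g ∧ l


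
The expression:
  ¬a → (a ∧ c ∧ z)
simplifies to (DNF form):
a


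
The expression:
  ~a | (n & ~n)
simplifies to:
~a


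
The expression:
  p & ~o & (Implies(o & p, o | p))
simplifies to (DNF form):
p & ~o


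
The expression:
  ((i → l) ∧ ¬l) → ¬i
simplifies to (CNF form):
True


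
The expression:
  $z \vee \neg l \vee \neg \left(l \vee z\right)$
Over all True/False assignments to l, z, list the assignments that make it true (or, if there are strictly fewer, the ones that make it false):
is false only for:
  l=True, z=False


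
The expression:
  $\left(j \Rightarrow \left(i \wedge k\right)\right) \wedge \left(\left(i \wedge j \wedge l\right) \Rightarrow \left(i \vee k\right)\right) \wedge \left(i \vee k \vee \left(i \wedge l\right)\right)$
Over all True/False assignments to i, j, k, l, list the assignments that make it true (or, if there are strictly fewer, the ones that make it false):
is true only for:
  i=False, j=False, k=True, l=False;
  i=False, j=False, k=True, l=True;
  i=True, j=False, k=False, l=False;
  i=True, j=False, k=False, l=True;
  i=True, j=False, k=True, l=False;
  i=True, j=False, k=True, l=True;
  i=True, j=True, k=True, l=False;
  i=True, j=True, k=True, l=True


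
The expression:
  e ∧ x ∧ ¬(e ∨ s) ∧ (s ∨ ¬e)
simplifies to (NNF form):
False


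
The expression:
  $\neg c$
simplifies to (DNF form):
$\neg c$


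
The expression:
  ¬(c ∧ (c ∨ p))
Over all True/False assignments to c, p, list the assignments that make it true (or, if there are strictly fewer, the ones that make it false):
is true only for:
  c=False, p=False;
  c=False, p=True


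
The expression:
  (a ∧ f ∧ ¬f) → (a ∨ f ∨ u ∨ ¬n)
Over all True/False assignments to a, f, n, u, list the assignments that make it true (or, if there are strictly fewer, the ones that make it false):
is always true.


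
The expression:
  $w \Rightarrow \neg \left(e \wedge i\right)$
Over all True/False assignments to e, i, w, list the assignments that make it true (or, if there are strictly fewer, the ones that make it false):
is false only for:
  e=True, i=True, w=True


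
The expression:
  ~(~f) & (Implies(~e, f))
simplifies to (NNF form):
f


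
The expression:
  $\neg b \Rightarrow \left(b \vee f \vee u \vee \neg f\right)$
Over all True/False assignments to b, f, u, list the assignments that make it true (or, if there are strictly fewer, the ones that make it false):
is always true.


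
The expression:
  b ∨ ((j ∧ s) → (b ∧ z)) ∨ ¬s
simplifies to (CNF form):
b ∨ ¬j ∨ ¬s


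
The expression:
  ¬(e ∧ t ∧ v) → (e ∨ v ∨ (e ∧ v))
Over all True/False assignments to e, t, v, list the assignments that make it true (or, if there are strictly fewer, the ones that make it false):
is false only for:
  e=False, t=False, v=False;
  e=False, t=True, v=False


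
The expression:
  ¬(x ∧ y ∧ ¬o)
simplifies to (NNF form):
o ∨ ¬x ∨ ¬y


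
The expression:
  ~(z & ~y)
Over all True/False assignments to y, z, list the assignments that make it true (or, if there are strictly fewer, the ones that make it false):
is false only for:
  y=False, z=True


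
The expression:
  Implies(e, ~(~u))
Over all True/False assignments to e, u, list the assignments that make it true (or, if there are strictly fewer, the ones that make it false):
is false only for:
  e=True, u=False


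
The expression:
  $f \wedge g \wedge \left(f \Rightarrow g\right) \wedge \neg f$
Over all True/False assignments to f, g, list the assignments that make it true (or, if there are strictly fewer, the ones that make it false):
is never true.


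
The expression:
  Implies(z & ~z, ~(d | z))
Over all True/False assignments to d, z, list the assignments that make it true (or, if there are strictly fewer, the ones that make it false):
is always true.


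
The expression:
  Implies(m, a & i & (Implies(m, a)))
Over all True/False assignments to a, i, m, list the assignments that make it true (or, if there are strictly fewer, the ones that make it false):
is false only for:
  a=False, i=False, m=True;
  a=False, i=True, m=True;
  a=True, i=False, m=True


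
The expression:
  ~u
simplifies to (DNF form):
~u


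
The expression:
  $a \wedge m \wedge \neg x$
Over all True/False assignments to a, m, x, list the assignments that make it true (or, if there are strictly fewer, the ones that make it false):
is true only for:
  a=True, m=True, x=False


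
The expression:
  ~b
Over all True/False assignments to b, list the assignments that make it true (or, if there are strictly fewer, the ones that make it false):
is true only for:
  b=False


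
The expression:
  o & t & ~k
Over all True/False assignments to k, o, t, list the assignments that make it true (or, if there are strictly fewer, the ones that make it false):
is true only for:
  k=False, o=True, t=True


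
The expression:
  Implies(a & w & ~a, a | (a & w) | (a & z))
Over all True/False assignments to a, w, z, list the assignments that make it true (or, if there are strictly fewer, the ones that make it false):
is always true.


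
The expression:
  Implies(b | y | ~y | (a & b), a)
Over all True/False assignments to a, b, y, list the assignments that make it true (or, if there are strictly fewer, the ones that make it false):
is true only for:
  a=True, b=False, y=False;
  a=True, b=False, y=True;
  a=True, b=True, y=False;
  a=True, b=True, y=True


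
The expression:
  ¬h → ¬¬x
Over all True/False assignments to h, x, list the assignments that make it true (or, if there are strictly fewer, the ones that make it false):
is false only for:
  h=False, x=False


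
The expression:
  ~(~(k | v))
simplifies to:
k | v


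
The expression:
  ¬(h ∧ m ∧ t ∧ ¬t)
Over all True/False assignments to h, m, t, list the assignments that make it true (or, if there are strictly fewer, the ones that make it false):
is always true.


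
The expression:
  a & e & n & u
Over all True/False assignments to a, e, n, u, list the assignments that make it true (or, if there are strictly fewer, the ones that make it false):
is true only for:
  a=True, e=True, n=True, u=True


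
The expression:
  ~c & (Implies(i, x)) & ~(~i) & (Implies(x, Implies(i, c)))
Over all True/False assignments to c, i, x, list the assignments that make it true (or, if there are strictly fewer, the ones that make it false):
is never true.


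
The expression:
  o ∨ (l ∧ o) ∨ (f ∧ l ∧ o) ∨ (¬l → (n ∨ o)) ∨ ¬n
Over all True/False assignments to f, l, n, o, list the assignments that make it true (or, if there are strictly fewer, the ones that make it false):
is always true.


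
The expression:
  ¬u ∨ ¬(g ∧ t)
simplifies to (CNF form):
¬g ∨ ¬t ∨ ¬u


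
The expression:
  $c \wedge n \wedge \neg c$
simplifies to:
$\text{False}$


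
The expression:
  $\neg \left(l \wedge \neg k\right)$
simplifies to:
$k \vee \neg l$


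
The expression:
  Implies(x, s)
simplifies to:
s | ~x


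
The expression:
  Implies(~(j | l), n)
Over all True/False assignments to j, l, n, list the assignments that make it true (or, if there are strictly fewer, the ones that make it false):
is false only for:
  j=False, l=False, n=False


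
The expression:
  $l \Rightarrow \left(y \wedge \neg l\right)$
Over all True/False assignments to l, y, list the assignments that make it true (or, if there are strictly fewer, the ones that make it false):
is true only for:
  l=False, y=False;
  l=False, y=True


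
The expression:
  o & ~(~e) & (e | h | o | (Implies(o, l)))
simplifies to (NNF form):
e & o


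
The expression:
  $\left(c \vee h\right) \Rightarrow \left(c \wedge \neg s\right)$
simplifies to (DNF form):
$\left(c \wedge \neg s\right) \vee \left(\neg c \wedge \neg h\right)$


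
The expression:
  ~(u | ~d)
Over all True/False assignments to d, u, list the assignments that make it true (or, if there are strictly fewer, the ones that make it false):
is true only for:
  d=True, u=False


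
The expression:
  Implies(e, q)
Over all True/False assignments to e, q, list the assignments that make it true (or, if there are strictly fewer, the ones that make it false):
is false only for:
  e=True, q=False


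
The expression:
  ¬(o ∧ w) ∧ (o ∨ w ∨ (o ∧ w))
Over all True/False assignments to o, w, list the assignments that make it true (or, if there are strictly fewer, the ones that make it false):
is true only for:
  o=False, w=True;
  o=True, w=False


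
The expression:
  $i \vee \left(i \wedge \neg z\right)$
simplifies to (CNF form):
$i$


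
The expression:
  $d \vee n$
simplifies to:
$d \vee n$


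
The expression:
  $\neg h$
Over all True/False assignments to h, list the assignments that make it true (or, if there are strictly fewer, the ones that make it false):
is true only for:
  h=False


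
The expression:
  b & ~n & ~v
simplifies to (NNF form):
b & ~n & ~v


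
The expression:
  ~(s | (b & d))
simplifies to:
~s & (~b | ~d)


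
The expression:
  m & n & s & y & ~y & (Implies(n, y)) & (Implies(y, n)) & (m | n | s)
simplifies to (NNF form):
False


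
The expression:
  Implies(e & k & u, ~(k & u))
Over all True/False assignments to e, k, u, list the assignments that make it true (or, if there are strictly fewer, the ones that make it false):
is false only for:
  e=True, k=True, u=True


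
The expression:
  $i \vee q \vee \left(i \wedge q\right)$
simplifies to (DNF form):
$i \vee q$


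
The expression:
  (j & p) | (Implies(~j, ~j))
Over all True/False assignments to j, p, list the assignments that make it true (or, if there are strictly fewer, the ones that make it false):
is always true.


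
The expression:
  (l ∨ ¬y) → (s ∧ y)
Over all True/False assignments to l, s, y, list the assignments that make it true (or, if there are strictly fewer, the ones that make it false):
is true only for:
  l=False, s=False, y=True;
  l=False, s=True, y=True;
  l=True, s=True, y=True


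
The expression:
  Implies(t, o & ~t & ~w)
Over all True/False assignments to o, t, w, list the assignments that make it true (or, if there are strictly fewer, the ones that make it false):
is true only for:
  o=False, t=False, w=False;
  o=False, t=False, w=True;
  o=True, t=False, w=False;
  o=True, t=False, w=True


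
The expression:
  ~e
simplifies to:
~e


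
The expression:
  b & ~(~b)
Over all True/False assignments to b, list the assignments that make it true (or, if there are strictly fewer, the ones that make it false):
is true only for:
  b=True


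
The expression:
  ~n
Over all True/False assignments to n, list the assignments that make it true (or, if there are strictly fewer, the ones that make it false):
is true only for:
  n=False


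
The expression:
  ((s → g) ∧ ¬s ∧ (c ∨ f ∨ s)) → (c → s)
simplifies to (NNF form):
s ∨ ¬c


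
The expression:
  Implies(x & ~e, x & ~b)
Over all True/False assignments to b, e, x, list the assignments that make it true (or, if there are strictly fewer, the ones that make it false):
is false only for:
  b=True, e=False, x=True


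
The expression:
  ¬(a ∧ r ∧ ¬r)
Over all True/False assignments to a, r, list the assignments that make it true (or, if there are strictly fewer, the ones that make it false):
is always true.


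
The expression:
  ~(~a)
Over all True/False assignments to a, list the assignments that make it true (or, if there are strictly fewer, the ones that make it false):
is true only for:
  a=True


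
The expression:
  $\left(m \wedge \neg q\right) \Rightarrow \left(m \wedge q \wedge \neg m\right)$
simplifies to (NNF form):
$q \vee \neg m$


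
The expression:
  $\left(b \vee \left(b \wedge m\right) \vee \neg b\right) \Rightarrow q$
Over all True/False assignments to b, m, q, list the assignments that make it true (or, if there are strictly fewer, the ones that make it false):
is true only for:
  b=False, m=False, q=True;
  b=False, m=True, q=True;
  b=True, m=False, q=True;
  b=True, m=True, q=True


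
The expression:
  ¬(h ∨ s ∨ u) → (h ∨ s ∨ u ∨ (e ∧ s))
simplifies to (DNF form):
h ∨ s ∨ u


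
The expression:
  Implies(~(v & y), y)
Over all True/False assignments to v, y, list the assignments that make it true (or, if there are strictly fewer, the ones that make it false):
is true only for:
  v=False, y=True;
  v=True, y=True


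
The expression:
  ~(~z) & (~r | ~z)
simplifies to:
z & ~r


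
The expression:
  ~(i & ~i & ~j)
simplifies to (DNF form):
True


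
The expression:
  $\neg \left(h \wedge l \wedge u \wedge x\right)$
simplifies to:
$\neg h \vee \neg l \vee \neg u \vee \neg x$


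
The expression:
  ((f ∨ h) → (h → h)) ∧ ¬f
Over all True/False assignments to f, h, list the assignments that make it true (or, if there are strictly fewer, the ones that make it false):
is true only for:
  f=False, h=False;
  f=False, h=True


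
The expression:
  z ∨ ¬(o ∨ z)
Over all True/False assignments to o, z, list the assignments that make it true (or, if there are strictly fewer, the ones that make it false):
is false only for:
  o=True, z=False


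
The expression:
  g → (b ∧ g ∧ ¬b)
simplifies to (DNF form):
¬g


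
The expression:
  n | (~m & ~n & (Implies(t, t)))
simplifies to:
n | ~m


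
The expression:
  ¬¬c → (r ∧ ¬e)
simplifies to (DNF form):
(r ∧ ¬e) ∨ ¬c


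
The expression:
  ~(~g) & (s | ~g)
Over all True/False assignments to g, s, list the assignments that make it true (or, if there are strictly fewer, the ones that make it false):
is true only for:
  g=True, s=True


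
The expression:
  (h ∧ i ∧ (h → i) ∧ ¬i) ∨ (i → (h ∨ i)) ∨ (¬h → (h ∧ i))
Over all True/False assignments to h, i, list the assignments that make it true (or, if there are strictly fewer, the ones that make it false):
is always true.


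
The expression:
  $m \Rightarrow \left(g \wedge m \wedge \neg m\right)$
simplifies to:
$\neg m$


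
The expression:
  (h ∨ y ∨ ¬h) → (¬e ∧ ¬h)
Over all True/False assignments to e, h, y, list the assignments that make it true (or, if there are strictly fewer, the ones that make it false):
is true only for:
  e=False, h=False, y=False;
  e=False, h=False, y=True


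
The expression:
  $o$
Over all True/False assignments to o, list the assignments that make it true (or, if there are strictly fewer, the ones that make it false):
is true only for:
  o=True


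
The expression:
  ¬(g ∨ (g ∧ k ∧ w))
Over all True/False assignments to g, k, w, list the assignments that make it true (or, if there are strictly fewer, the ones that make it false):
is true only for:
  g=False, k=False, w=False;
  g=False, k=False, w=True;
  g=False, k=True, w=False;
  g=False, k=True, w=True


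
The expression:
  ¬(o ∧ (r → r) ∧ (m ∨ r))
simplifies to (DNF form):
(¬m ∧ ¬r) ∨ ¬o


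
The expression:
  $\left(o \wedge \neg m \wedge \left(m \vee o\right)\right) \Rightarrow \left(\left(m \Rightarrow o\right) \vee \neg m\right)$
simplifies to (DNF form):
$\text{True}$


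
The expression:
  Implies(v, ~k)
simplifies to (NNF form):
~k | ~v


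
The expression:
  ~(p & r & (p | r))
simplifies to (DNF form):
~p | ~r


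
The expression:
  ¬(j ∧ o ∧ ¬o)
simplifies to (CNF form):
True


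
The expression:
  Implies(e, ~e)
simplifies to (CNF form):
~e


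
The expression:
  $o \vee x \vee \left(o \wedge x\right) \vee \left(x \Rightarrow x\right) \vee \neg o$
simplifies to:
$\text{True}$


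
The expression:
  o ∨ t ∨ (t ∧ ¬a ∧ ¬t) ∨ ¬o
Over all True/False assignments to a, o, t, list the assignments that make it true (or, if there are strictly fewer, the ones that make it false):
is always true.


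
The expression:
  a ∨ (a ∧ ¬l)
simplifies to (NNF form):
a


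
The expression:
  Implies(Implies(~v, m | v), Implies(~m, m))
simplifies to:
m | ~v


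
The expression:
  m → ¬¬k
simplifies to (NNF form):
k ∨ ¬m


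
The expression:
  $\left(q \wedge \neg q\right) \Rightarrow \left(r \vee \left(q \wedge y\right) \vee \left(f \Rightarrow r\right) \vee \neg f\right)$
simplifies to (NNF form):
$\text{True}$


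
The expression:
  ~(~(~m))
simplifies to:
~m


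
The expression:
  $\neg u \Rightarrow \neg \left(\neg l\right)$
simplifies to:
$l \vee u$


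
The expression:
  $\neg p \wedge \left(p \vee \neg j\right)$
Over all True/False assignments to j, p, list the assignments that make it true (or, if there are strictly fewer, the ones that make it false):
is true only for:
  j=False, p=False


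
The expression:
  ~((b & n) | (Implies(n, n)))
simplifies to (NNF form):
False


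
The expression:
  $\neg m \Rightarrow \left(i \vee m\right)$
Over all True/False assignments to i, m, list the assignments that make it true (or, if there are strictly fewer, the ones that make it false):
is false only for:
  i=False, m=False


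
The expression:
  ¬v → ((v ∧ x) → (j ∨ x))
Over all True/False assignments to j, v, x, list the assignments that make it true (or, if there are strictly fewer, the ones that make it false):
is always true.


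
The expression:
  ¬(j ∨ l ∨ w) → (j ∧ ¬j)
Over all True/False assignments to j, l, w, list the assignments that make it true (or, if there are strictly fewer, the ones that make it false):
is false only for:
  j=False, l=False, w=False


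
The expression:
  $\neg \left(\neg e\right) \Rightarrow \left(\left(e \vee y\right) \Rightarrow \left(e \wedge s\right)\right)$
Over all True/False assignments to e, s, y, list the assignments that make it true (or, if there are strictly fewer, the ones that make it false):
is false only for:
  e=True, s=False, y=False;
  e=True, s=False, y=True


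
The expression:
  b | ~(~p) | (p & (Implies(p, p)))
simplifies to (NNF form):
b | p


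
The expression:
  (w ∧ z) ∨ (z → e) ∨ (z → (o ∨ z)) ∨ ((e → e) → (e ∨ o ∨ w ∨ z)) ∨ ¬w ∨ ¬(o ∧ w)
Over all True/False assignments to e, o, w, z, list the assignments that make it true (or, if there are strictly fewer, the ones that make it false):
is always true.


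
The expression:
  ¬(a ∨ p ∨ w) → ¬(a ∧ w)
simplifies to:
True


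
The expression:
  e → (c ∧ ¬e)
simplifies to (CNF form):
¬e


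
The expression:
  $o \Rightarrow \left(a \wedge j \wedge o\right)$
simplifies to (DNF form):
$\left(a \wedge j\right) \vee \neg o$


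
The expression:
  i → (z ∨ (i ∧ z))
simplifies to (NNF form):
z ∨ ¬i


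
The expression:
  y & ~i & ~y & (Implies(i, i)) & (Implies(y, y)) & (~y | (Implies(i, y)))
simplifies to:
False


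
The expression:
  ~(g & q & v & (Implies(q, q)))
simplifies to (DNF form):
~g | ~q | ~v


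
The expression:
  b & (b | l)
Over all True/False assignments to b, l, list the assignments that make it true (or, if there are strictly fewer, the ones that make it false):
is true only for:
  b=True, l=False;
  b=True, l=True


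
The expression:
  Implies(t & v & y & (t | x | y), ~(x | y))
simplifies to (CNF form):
~t | ~v | ~y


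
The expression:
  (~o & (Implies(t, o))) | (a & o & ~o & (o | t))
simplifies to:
~o & ~t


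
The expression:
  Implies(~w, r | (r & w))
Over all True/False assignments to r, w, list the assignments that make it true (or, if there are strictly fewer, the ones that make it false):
is false only for:
  r=False, w=False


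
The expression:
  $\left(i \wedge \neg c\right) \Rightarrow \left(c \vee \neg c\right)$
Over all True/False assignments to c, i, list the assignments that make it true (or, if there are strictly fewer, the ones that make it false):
is always true.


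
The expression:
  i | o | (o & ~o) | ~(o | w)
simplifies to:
i | o | ~w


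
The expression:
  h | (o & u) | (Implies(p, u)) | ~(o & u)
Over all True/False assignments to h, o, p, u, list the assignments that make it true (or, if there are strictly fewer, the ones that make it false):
is always true.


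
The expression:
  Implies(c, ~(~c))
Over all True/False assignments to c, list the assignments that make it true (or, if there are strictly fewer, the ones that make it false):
is always true.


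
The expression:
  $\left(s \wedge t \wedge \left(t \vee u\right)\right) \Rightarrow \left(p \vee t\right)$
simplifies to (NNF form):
$\text{True}$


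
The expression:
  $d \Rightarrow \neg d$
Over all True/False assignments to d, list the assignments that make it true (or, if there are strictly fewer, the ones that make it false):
is true only for:
  d=False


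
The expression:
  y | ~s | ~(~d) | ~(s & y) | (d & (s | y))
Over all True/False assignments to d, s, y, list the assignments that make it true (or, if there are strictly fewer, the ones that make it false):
is always true.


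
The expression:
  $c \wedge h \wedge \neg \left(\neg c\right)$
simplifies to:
$c \wedge h$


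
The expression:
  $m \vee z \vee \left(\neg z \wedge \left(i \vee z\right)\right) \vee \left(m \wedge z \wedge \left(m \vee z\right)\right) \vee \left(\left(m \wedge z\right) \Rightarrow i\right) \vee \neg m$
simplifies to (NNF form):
$\text{True}$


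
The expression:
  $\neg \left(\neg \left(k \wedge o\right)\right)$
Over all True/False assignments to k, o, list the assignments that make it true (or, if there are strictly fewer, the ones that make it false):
is true only for:
  k=True, o=True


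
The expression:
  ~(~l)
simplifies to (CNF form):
l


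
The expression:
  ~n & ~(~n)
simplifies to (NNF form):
False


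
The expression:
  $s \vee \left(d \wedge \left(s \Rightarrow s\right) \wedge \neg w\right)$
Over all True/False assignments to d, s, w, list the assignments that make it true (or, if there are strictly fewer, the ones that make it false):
is false only for:
  d=False, s=False, w=False;
  d=False, s=False, w=True;
  d=True, s=False, w=True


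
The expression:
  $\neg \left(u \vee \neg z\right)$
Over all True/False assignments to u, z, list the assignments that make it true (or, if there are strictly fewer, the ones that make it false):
is true only for:
  u=False, z=True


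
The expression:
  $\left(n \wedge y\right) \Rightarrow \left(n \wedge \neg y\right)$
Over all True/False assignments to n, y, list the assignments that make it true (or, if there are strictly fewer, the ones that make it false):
is false only for:
  n=True, y=True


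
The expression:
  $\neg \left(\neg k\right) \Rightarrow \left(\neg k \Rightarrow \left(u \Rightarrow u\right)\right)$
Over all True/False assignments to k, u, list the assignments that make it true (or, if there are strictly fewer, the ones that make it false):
is always true.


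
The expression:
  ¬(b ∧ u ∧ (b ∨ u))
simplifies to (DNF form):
¬b ∨ ¬u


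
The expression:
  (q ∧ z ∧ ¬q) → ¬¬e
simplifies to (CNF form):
True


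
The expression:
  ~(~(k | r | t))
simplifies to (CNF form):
k | r | t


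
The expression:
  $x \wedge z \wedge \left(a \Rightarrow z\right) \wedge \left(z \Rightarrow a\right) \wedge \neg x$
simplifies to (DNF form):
$\text{False}$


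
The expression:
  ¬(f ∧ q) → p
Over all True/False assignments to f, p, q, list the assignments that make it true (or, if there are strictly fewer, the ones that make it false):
is false only for:
  f=False, p=False, q=False;
  f=False, p=False, q=True;
  f=True, p=False, q=False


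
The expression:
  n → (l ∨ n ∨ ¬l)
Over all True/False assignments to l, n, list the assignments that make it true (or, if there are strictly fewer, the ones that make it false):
is always true.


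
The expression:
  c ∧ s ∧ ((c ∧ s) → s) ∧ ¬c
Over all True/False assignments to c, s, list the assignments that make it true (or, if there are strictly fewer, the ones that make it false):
is never true.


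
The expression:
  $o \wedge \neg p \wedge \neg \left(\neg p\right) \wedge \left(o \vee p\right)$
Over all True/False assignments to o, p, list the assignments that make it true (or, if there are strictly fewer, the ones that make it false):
is never true.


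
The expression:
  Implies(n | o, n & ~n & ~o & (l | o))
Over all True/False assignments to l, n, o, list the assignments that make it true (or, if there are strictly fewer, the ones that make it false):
is true only for:
  l=False, n=False, o=False;
  l=True, n=False, o=False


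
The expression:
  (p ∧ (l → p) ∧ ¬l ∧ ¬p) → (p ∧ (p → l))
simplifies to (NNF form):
True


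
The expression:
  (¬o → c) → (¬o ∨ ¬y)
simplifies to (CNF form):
¬o ∨ ¬y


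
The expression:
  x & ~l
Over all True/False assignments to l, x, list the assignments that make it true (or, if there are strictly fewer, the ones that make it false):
is true only for:
  l=False, x=True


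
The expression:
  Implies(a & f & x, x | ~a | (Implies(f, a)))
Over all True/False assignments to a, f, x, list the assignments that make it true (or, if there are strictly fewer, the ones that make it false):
is always true.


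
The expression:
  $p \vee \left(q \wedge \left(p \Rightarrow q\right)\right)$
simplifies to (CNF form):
$p \vee q$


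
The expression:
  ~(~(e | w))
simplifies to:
e | w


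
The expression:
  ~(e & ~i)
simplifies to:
i | ~e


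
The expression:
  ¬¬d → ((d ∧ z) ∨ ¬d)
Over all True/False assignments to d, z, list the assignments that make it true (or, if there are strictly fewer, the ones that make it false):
is false only for:
  d=True, z=False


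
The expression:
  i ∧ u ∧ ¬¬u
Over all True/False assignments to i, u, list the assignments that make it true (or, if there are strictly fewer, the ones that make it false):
is true only for:
  i=True, u=True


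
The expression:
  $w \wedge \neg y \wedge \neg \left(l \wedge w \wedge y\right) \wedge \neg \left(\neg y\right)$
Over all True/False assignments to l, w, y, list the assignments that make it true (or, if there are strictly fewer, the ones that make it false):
is never true.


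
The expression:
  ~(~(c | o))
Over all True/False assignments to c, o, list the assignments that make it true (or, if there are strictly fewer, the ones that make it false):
is false only for:
  c=False, o=False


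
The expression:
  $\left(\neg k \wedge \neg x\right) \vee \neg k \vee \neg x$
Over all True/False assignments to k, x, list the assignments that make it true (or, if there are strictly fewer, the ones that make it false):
is false only for:
  k=True, x=True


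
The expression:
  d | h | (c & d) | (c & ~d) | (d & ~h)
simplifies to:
c | d | h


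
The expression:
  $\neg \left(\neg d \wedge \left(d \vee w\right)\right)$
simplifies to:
$d \vee \neg w$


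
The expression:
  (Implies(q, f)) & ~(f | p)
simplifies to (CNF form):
~f & ~p & ~q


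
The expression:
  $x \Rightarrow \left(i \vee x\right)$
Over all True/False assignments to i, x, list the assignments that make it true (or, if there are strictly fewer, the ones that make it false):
is always true.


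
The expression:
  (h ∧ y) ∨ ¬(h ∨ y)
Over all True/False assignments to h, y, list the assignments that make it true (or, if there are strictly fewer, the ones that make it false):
is true only for:
  h=False, y=False;
  h=True, y=True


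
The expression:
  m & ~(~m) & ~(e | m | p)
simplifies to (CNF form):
False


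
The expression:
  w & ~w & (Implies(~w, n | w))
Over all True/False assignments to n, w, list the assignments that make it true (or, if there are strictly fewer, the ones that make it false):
is never true.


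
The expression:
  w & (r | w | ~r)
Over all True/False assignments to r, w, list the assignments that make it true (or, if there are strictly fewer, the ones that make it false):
is true only for:
  r=False, w=True;
  r=True, w=True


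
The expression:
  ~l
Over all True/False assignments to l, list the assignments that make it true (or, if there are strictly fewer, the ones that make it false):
is true only for:
  l=False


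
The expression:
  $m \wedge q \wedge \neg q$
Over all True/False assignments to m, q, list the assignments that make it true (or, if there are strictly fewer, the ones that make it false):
is never true.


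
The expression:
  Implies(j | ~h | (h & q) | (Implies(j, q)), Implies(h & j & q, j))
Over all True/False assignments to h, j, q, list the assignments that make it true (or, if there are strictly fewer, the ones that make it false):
is always true.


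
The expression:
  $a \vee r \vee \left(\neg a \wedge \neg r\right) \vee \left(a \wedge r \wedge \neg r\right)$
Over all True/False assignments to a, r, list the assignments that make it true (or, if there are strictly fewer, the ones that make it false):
is always true.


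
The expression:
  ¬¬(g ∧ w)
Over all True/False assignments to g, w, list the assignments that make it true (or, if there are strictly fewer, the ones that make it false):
is true only for:
  g=True, w=True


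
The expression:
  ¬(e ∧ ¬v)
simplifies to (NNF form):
v ∨ ¬e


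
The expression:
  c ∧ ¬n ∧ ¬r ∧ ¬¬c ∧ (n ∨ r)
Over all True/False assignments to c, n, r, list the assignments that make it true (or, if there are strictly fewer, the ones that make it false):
is never true.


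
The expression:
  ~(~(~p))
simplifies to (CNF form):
~p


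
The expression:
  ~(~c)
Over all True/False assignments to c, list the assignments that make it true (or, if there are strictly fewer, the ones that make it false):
is true only for:
  c=True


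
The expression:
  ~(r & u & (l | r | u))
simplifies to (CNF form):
~r | ~u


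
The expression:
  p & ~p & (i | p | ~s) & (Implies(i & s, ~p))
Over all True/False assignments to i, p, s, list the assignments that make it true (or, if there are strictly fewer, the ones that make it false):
is never true.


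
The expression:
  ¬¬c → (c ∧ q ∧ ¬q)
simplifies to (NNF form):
¬c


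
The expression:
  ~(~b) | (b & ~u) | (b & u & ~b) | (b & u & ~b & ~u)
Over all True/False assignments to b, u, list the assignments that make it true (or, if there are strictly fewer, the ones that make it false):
is true only for:
  b=True, u=False;
  b=True, u=True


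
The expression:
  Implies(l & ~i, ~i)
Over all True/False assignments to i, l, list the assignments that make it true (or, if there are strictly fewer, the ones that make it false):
is always true.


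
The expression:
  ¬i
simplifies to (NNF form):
¬i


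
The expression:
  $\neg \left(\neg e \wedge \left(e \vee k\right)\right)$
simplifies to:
$e \vee \neg k$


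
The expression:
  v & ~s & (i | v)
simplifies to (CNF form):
v & ~s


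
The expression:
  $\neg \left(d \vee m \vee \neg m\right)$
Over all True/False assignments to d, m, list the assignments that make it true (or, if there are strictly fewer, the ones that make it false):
is never true.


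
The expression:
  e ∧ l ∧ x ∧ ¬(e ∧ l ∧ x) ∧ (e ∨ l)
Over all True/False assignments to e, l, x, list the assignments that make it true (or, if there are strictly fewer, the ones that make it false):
is never true.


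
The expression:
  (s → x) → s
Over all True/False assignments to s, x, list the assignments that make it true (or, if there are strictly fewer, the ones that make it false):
is true only for:
  s=True, x=False;
  s=True, x=True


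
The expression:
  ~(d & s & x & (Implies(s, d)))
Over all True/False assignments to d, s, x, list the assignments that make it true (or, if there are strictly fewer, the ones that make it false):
is false only for:
  d=True, s=True, x=True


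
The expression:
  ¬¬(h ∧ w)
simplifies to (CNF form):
h ∧ w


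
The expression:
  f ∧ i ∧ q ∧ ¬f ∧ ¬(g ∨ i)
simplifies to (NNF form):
False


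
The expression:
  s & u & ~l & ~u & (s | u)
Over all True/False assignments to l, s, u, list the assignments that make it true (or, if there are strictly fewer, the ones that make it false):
is never true.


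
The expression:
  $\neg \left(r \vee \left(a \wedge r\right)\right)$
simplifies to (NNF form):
$\neg r$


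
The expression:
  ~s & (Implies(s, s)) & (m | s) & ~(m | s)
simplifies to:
False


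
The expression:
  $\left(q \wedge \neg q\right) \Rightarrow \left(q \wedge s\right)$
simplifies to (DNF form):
$\text{True}$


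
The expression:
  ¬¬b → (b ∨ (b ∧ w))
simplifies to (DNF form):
True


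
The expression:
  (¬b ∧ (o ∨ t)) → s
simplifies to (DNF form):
b ∨ s ∨ (¬o ∧ ¬t)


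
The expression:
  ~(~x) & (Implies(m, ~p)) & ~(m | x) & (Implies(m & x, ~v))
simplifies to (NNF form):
False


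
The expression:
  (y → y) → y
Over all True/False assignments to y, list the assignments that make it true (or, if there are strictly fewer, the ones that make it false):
is true only for:
  y=True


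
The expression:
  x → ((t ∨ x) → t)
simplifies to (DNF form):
t ∨ ¬x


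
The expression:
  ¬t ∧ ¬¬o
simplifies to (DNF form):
o ∧ ¬t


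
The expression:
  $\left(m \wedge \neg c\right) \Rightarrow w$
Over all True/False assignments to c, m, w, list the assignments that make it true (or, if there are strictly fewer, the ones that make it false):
is false only for:
  c=False, m=True, w=False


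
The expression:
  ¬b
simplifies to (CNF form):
¬b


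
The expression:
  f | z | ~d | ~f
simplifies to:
True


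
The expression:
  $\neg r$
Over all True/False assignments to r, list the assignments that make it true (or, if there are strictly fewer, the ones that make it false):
is true only for:
  r=False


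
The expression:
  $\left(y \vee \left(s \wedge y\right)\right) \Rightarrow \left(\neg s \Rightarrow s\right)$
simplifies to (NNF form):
$s \vee \neg y$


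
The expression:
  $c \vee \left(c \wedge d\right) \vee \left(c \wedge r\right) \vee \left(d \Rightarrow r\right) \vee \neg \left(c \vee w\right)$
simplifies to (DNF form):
$c \vee r \vee \neg d \vee \neg w$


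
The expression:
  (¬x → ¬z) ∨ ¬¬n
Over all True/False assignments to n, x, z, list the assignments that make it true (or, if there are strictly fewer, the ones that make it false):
is false only for:
  n=False, x=False, z=True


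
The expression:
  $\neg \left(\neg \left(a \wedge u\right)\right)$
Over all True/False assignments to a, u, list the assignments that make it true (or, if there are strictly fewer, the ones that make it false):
is true only for:
  a=True, u=True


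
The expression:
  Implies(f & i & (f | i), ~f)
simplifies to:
~f | ~i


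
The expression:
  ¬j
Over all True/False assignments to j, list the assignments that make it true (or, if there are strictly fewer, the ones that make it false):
is true only for:
  j=False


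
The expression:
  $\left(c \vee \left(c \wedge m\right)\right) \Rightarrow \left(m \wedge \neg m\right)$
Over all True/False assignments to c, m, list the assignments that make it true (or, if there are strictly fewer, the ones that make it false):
is true only for:
  c=False, m=False;
  c=False, m=True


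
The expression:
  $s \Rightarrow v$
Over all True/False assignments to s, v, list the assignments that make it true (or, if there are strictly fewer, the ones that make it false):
is false only for:
  s=True, v=False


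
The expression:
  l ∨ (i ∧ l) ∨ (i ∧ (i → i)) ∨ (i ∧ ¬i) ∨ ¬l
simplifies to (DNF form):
True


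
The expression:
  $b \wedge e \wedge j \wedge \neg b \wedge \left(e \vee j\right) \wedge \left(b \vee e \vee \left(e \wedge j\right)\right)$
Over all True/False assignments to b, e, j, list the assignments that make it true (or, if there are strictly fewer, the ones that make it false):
is never true.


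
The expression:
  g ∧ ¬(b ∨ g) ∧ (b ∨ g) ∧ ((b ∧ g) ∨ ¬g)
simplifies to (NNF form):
False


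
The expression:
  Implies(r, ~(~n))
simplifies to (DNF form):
n | ~r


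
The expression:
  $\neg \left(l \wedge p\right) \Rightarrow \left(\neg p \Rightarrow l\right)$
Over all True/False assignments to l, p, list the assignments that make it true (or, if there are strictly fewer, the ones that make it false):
is false only for:
  l=False, p=False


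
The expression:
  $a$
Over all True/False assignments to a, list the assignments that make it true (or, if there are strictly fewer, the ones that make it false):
is true only for:
  a=True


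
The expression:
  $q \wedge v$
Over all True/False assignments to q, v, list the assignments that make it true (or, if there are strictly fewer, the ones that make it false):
is true only for:
  q=True, v=True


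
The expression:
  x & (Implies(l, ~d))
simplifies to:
x & (~d | ~l)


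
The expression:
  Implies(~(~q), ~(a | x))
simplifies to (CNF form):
(~a | ~q) & (~q | ~x)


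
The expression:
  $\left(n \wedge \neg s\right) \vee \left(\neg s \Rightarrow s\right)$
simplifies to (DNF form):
$n \vee s$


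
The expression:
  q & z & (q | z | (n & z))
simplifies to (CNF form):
q & z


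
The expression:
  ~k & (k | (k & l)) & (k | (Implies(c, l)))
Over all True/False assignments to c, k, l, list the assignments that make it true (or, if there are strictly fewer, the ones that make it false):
is never true.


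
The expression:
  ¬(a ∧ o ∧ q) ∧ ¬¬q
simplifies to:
q ∧ (¬a ∨ ¬o)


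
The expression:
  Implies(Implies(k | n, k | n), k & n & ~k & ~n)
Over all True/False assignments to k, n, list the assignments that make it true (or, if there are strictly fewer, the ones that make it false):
is never true.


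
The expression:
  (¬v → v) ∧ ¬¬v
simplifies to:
v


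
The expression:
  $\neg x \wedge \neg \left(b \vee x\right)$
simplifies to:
$\neg b \wedge \neg x$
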